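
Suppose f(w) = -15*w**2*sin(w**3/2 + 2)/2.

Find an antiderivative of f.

An antiderivative is F(w) = 5*cos(w**3/2 + 2).

f matches the chain-rule pattern g'(h)*h' with inner function h(w) = w**3/2 + 2; substituting u = h(w) collapses the integral.
Check: d/dw[5*cos(w**3/2 + 2)] = -15*w**2*sin(w**3/2 + 2)/2 = f(w).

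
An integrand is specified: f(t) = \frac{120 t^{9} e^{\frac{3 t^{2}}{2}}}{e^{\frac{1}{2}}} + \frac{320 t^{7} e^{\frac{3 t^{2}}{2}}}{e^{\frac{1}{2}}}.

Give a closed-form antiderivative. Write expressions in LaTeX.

Recognize the product-rule pattern: f = u'v + uv' with u = 40 t^{8}, v = e^{\frac{3 t^{2}}{2} - \frac{1}{2}}, so integration by parts undoes it.
Check: d/dt[\frac{40 t^{8} e^{\frac{3 t^{2}}{2}}}{e^{\frac{1}{2}}}] = \frac{120 t^{9} e^{\frac{3 t^{2}}{2}} + 320 t^{7} e^{\frac{3 t^{2}}{2}}}{e^{\frac{1}{2}}}, which equals f(t).

An antiderivative is F(t) = \frac{40 t^{8} e^{\frac{3 t^{2}}{2}}}{e^{\frac{1}{2}}}.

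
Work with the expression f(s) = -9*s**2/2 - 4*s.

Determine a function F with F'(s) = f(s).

An antiderivative is F(s) = -3*s**3/2 - 2*s**2.

The integrand splits into summands that can be handled one at a time.
Check: d/ds[-3*s**3/2 - 2*s**2] = -9*s**2/2 - 4*s = f(s).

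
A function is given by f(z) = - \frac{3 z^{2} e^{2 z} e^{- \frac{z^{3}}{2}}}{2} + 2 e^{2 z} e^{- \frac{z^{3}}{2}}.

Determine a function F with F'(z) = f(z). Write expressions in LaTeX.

An antiderivative is F(z) = e^{2 z} e^{- \frac{z^{3}}{2}}.

f matches the chain-rule pattern g'(h)*h' with inner function h(z) = - \frac{z^{3}}{2} + 2 z; substituting u = h(z) collapses the integral.
Check: d/dz[e^{2 z} e^{- \frac{z^{3}}{2}}] = \frac{\left(- 3 z^{2} e^{2 z} + 4 e^{2 z}\right) e^{- \frac{z^{3}}{2}}}{2}, which equals f(z).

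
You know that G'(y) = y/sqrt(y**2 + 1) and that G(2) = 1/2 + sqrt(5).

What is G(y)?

The substitution u = y**2 + 1 works: G'(y) is exactly (dG/du)*(du/dy) for that inner function.
A general antiderivative is sqrt(y**2 + 1) + C.
The condition gives C = 1/2 + sqrt(5) - (sqrt(5)) = 1/2.
So G(y) = sqrt(y**2 + 1) + 1/2.
Check: d/dy[sqrt(y**2 + 1) + 1/2] = y/sqrt(y**2 + 1) = G'(y).

G(y) = sqrt(y**2 + 1) + 1/2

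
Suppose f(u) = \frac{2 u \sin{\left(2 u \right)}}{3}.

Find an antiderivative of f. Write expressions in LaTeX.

An antiderivative is F(u) = \frac{- 2 u \cos{\left(2 u \right)} + \sin{\left(2 u \right)}}{6}.

A candidate is checked by its d/du: the result must match f(u).
Check: d/du[\frac{- 2 u \cos{\left(2 u \right)} + \sin{\left(2 u \right)}}{6}] = \frac{2 u \sin{\left(2 u \right)}}{3} = f(u).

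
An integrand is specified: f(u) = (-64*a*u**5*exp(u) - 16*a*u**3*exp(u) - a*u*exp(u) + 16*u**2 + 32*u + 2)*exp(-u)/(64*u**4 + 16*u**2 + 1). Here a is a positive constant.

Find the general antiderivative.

F(u) = -(8*a*u**4*exp(u) + a*u**2*exp(u) + 4)*exp(-u)/(2*(8*u**2 + 1)) + C

Recover f(u) by differentiating a candidate F(u); any mismatch rules it out.
Check: d/du[-(8*a*u**4*exp(u) + a*u**2*exp(u) + 4)*exp(-u)/(2*(8*u**2 + 1))] = (-64*a*u**5*exp(u) - 16*a*u**3*exp(u) - a*u*exp(u) + 16*u**2 + 32*u + 2)/(64*u**4*exp(u) + 16*u**2*exp(u) + exp(u)), which equals f(u).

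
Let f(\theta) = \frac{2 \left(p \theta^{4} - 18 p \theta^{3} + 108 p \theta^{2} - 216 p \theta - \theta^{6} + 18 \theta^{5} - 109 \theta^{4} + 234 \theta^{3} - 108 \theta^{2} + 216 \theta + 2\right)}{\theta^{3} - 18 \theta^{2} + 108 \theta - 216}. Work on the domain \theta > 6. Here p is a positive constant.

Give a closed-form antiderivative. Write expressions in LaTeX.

For F(\theta) to be correct the identity F'(\theta) - f(\theta) = 0 must hold.
Check: d/d\theta[\frac{2 p \theta^{2} \left(\theta - 6\right)^{2} - \left(\theta - 6\right)^{2} \left(\theta^{2} + 1\right)^{2} - 4}{2 \left(\theta - 6\right)^{2}}] = \frac{2 p \theta^{4} - 36 p \theta^{3} + 216 p \theta^{2} - 432 p \theta - 2 \theta^{6} + 36 \theta^{5} - 218 \theta^{4} + 468 \theta^{3} - 216 \theta^{2} + 432 \theta + 4}{\theta^{3} - 18 \theta^{2} + 108 \theta - 216}, which equals f(\theta).

An antiderivative is F(\theta) = \frac{2 p \theta^{2} \left(\theta - 6\right)^{2} - \left(\theta - 6\right)^{2} \left(\theta^{2} + 1\right)^{2} - 4}{2 \left(\theta - 6\right)^{2}}.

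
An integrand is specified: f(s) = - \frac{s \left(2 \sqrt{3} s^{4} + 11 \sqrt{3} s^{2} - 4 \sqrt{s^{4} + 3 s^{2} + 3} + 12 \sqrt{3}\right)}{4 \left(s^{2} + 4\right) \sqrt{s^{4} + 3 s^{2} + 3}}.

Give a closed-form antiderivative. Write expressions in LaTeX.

An antiderivative is F(s) = \frac{\sqrt{3} \left(- 3 \sqrt{s^{4} + 3 s^{2} + 3} + 2 \sqrt{3} \log{\left(\frac{s^{2}}{2} + 2 \right)}\right)}{12}.

For F(s) to be correct the identity F'(s) - f(s) = 0 must hold.
Check: d/ds[\frac{\sqrt{3} \left(- 3 \sqrt{s^{4} + 3 s^{2} + 3} + 2 \sqrt{3} \log{\left(\frac{s^{2}}{2} + 2 \right)}\right)}{12}] = \frac{- 2 \sqrt{3} s^{5} - 11 \sqrt{3} s^{3} + 4 s \sqrt{s^{4} + 3 s^{2} + 3} - 12 \sqrt{3} s}{4 s^{2} \sqrt{s^{4} + 3 s^{2} + 3} + 16 \sqrt{s^{4} + 3 s^{2} + 3}}, which equals f(s).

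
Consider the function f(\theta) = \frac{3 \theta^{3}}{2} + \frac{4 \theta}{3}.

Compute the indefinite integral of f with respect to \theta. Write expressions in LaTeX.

F(\theta) = \frac{\theta^{2} \left(9 \theta^{2} + 16\right)}{24} + C

The integrand splits into summands that can be handled one at a time.
Check: d/d\theta[\frac{\theta^{2} \left(9 \theta^{2} + 16\right)}{24}] = \frac{3 \theta^{3}}{2} + \frac{4 \theta}{3} = f(\theta).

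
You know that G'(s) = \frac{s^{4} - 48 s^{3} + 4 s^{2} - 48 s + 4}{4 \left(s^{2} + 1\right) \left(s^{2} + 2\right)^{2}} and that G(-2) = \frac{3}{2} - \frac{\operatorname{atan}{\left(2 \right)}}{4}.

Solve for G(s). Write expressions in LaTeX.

G(s) = \frac{\operatorname{atan}{\left(s \right)}}{4} + \frac{1}{2} + \frac{3}{\frac{s^{2}}{2} + 1}

For G(s) to be correct, d/ds[G] must agree with the stated G'(s) identically.
A general antiderivative is \frac{\operatorname{atan}{\left(s \right)}}{4} + \frac{3}{\frac{s^{2}}{2} + 1} + C.
The condition gives C = \frac{3}{2} - \frac{\operatorname{atan}{\left(2 \right)}}{4} - (1 - \frac{\operatorname{atan}{\left(2 \right)}}{4}) = \frac{1}{2}.
So G(s) = \frac{\operatorname{atan}{\left(s \right)}}{4} + \frac{1}{2} + \frac{3}{\frac{s^{2}}{2} + 1}.
Check: d/ds[\frac{\operatorname{atan}{\left(s \right)}}{4} + \frac{1}{2} + \frac{3}{\frac{s^{2}}{2} + 1}] = \frac{s^{4} - 48 s^{3} + 4 s^{2} - 48 s + 4}{4 s^{6} + 20 s^{4} + 32 s^{2} + 16}, which equals G'(s).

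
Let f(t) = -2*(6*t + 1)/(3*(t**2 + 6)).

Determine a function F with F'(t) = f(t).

Any candidate F(t) must reproduce f(t) exactly when differentiated.
Check: d/dt[-2*log(t**2 + 6) - sqrt(6)*atan(sqrt(6)*t/6)/9] = (-12*t - 2)/(3*t**2 + 18), which equals f(t).

An antiderivative is F(t) = -2*log(t**2 + 6) - sqrt(6)*atan(sqrt(6)*t/6)/9.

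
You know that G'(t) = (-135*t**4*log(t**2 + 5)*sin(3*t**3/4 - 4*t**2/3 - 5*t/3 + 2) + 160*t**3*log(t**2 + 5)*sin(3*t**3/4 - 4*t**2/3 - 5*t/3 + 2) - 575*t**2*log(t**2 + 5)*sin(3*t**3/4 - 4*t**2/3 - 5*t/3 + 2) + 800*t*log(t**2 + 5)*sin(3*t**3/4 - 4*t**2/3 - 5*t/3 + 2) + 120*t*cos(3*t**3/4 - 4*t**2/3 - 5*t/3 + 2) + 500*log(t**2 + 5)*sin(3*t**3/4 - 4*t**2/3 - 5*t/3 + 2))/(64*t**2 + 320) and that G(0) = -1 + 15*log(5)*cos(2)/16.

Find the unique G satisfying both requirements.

G'(t) has the shape u'v + uv' for u = 15*cos(3*t**3/4 - 4*t**2/3 - 5*t/3 + 2)/16 and v = log(t**2 + 5) — it is the derivative of the product u*v.
A general antiderivative is 15*log(t**2 + 5)*cos(3*t**3/4 - 4*t**2/3 - 5*t/3 + 2)/16 + C.
The condition gives C = -1 + 15*log(5)*cos(2)/16 - (15*log(5)*cos(2)/16) = -1.
So G(t) = (15*log(t**2 + 5)*cos(3*t**3/4 - 4*t**2/3 - 5*t/3 + 2) - 16)/16.
Check: d/dt[(15*log(t**2 + 5)*cos(3*t**3/4 - 4*t**2/3 - 5*t/3 + 2) - 16)/16] = (-135*t**4*log(t**2 + 5)*sin(3*t**3/4 - 4*t**2/3 - 5*t/3 + 2) + 160*t**3*log(t**2 + 5)*sin(3*t**3/4 - 4*t**2/3 - 5*t/3 + 2) - 575*t**2*log(t**2 + 5)*sin(3*t**3/4 - 4*t**2/3 - 5*t/3 + 2) + 800*t*log(t**2 + 5)*sin(3*t**3/4 - 4*t**2/3 - 5*t/3 + 2) + 120*t*cos(3*t**3/4 - 4*t**2/3 - 5*t/3 + 2) + 500*log(t**2 + 5)*sin(3*t**3/4 - 4*t**2/3 - 5*t/3 + 2))/(64*t**2 + 320) = G'(t).

G(t) = (15*log(t**2 + 5)*cos(3*t**3/4 - 4*t**2/3 - 5*t/3 + 2) - 16)/16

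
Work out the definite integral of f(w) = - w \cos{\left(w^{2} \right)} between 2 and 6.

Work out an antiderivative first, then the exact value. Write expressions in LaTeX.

An antiderivative F(w) passes only if d/dw[F] lands on f(w) exactly.
F(w) = - \frac{\sin{\left(w^{2} \right)}}{2} is an antiderivative of f.
Check: d/dw[- \frac{\sin{\left(w^{2} \right)}}{2}] = - w \cos{\left(w^{2} \right)} = f(w).
F(6) = - \frac{\sin{\left(36 \right)}}{2}; F(2) = - \frac{\sin{\left(4 \right)}}{2}.
Integral = F(6) - F(2) = \frac{\sin{\left(4 \right)}}{2} - \frac{\sin{\left(36 \right)}}{2}.

Antiderivative: F(w) = - \frac{\sin{\left(w^{2} \right)}}{2}; value = \frac{\sin{\left(4 \right)}}{2} - \frac{\sin{\left(36 \right)}}{2}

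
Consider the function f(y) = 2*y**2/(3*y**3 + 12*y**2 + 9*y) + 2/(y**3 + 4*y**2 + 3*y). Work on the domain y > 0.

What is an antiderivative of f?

Factor the denominator (3*y*(y + 1)*(y + 3)) and decompose: f = 4/(3*(y + 3)) - 4/(3*(y + 1)) + 2/(3*y); each piece integrates to a log, atan, or power term.
Check: d/dy[2*log(y)/3 - 4*log(y + 1)/3 + 4*log(y + 3)/3] = (2*y**2 + 6)/(3*y**3 + 12*y**2 + 9*y), which equals f(y).

An antiderivative is F(y) = 2*log(y)/3 - 4*log(y + 1)/3 + 4*log(y + 3)/3.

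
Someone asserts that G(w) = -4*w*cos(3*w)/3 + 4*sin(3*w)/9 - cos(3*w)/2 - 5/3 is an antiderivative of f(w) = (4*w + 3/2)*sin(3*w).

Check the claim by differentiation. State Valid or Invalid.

d/dw[G] = 4*w*sin(3*w) + 3*sin(3*w)/2
This equals f(w) exactly, so the claim holds.

Valid - differentiating G returns exactly f.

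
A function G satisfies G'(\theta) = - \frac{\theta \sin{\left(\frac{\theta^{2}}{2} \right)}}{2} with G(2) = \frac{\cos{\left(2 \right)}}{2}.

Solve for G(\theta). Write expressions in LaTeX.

G(\theta) = \frac{\cos{\left(\frac{\theta^{2}}{2} \right)}}{2}

G'(\theta) matches the chain-rule pattern g'(h)*h' with inner function h(\theta) = \frac{\theta^{2}}{2}; substituting u = h(\theta) collapses the integral.
A general antiderivative is \frac{\cos{\left(\frac{\theta^{2}}{2} \right)}}{2} + C.
The condition gives C = \frac{\cos{\left(2 \right)}}{2} - (\frac{\cos{\left(2 \right)}}{2}) = 0.
So G(\theta) = \frac{\cos{\left(\frac{\theta^{2}}{2} \right)}}{2}.
Check: d/d\theta[\frac{\cos{\left(\frac{\theta^{2}}{2} \right)}}{2}] = - \frac{\theta \sin{\left(\frac{\theta^{2}}{2} \right)}}{2} = G'(\theta).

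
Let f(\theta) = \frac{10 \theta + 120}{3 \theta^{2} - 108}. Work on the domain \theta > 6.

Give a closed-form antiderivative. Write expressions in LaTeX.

An antiderivative is F(\theta) = \frac{5 \left(3 \log{\left(\theta - 6 \right)} - \log{\left(\theta + 6 \right)}\right)}{3}.

Any candidate F(\theta) must reproduce f(\theta) exactly when differentiated.
Check: d/d\theta[\frac{5 \left(3 \log{\left(\theta - 6 \right)} - \log{\left(\theta + 6 \right)}\right)}{3}] = \frac{10 \theta + 120}{3 \theta^{2} - 108} = f(\theta).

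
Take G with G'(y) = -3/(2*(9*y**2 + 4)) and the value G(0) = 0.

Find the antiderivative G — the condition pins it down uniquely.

G(y) = -atan(3*y/2)/4

Recover the given G'(y) by differentiating a candidate G(y); any mismatch rules it out.
A general antiderivative is -atan(3*y/2)/4 + C.
The condition gives C = 0 - (0) = 0.
So G(y) = -atan(3*y/2)/4.
Check: d/dy[-atan(3*y/2)/4] = -3/(18*y**2 + 8), which equals G'(y).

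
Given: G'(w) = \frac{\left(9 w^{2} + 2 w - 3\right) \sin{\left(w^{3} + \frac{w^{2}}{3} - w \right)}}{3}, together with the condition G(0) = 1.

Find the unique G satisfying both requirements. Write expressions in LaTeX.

G(w) = 2 - \cos{\left(w^{3} + \frac{w^{2}}{3} - w \right)}

G'(w) matches the chain-rule pattern g'(h)*h' with inner function h(w) = w^{3} + \frac{w^{2}}{3} - w; substituting u = h(w) collapses the integral.
A general antiderivative is - \cos{\left(w^{3} + \frac{w^{2}}{3} - w \right)} + C.
The condition gives C = 1 - (-1) = 2.
So G(w) = 2 - \cos{\left(w^{3} + \frac{w^{2}}{3} - w \right)}.
Check: d/dw[2 - \cos{\left(w^{3} + \frac{w^{2}}{3} - w \right)}] = 3 w^{2} \sin{\left(w^{3} + \frac{w^{2}}{3} - w \right)} + \frac{2 w \sin{\left(w^{3} + \frac{w^{2}}{3} - w \right)}}{3} - \sin{\left(w^{3} + \frac{w^{2}}{3} - w \right)}, which equals G'(w).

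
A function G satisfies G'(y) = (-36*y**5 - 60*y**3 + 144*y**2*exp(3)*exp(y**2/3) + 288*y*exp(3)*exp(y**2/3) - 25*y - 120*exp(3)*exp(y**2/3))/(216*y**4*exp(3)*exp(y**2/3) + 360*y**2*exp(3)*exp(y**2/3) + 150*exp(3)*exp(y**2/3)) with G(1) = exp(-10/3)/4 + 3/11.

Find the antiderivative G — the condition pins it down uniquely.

G(y) = (24*y**2 + 6*y**2*exp(-3)*exp(-y**2/3) - 16*y + 4 + 5*exp(-3)*exp(-y**2/3))/(4*(6*y**2 + 5))

For G(y) to be correct, d/dy[G] must agree with the stated G'(y) identically.
A general antiderivative is (-2*y - 2)/(3*y**2 + 5/2) + exp(-y**2/3 - 3)/4 + C.
The condition gives C = exp(-10/3)/4 + 3/11 - (-8/11 + exp(-10/3)/4) = 1.
So G(y) = (24*y**2 + 6*y**2*exp(-3)*exp(-y**2/3) - 16*y + 4 + 5*exp(-3)*exp(-y**2/3))/(4*(6*y**2 + 5)).
Check: d/dy[(24*y**2 + 6*y**2*exp(-3)*exp(-y**2/3) - 16*y + 4 + 5*exp(-3)*exp(-y**2/3))/(4*(6*y**2 + 5))] = (-36*y**5 - 60*y**3 + 144*y**2*exp(3)*exp(y**2/3) + 288*y*exp(3)*exp(y**2/3) - 25*y - 120*exp(3)*exp(y**2/3))/(216*y**4*exp(3)*exp(y**2/3) + 360*y**2*exp(3)*exp(y**2/3) + 150*exp(3)*exp(y**2/3)) = G'(y).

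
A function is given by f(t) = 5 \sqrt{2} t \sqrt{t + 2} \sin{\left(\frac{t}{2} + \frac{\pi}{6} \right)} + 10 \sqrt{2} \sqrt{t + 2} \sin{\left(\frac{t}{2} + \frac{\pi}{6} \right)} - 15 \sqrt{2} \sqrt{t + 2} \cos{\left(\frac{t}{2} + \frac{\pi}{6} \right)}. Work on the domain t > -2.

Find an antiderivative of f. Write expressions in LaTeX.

Recognize the product-rule pattern: f = u'v + uv' with u = - 5 \left(2 t + 4\right)^{\frac{3}{2}}, v = \cos{\left(\frac{t}{2} + \frac{\pi}{6} \right)}, so integration by parts undoes it.
Check: d/dt[- 10 \sqrt{2} \left(t + 2\right)^{\frac{3}{2}} \cos{\left(\frac{t}{2} + \frac{\pi}{6} \right)}] = 5 \sqrt{2} t \sqrt{t + 2} \sin{\left(\frac{t}{2} + \frac{\pi}{6} \right)} + 10 \sqrt{2} \sqrt{t + 2} \sin{\left(\frac{t}{2} + \frac{\pi}{6} \right)} - 15 \sqrt{2} \sqrt{t + 2} \cos{\left(\frac{t}{2} + \frac{\pi}{6} \right)} = f(t).

An antiderivative is F(t) = - 10 \sqrt{2} \left(t + 2\right)^{\frac{3}{2}} \cos{\left(\frac{t}{2} + \frac{\pi}{6} \right)}.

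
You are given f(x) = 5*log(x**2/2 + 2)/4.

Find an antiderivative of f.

An antiderivative is F(x) = 5*x*log(x**2/2 + 2)/4 - 5*x/2 + 5*atan(x/2).

Whatever form F(x) takes, F'(x) = f(x) is non-negotiable.
Check: d/dx[5*x*log(x**2/2 + 2)/4 - 5*x/2 + 5*atan(x/2)] = 5*log(x**2/2 + 2)/4 = f(x).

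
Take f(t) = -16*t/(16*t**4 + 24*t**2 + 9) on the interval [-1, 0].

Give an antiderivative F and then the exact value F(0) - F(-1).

Antiderivative: F(t) = 1/(2*t**2 + 3/2); value = 8/21

f matches the chain-rule pattern g'(h)*h' with inner function h(t) = 2*t**2 + 3/2; substituting u = h(t) collapses the integral.
F(t) = 1/(2*t**2 + 3/2) is an antiderivative of f.
Check: d/dt[1/(2*t**2 + 3/2)] = -16*t/(16*t**4 + 24*t**2 + 9) = f(t).
F(0) = 2/3; F(-1) = 2/7.
Integral = F(0) - F(-1) = 8/21.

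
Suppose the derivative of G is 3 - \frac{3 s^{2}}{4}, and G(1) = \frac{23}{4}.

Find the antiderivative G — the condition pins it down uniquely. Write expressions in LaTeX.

Check a candidate G(s) by differentiating: d/ds[G] must match the given G'(s).
A general antiderivative is - \frac{s^{3}}{4} + 3 s + 3 + C.
The condition gives C = \frac{23}{4} - (\frac{23}{4}) = 0.
So G(s) = - \frac{s^{3}}{4} + 3 s + 3.
Check: d/ds[- \frac{s^{3}}{4} + 3 s + 3] = 3 - \frac{3 s^{2}}{4} = G'(s).

G(s) = - \frac{s^{3}}{4} + 3 s + 3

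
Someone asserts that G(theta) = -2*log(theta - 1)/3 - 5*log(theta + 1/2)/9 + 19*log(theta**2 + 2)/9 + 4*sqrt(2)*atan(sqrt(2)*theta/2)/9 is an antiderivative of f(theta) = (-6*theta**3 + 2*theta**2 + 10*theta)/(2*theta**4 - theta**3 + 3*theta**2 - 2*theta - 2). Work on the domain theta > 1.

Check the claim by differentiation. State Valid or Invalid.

Invalid: d/dtheta[G] - f = (12*theta**3 - 4*theta**2 - 20*theta)/(2*theta**4 - theta**3 + 3*theta**2 - 2*theta - 2), which is not 0.

d/dtheta[G] = (6*theta**3 - 2*theta**2 - 10*theta)/(2*theta**4 - theta**3 + 3*theta**2 - 2*theta - 2)
d/dtheta[G] - f(theta) = (12*theta**3 - 4*theta**2 - 20*theta)/(2*theta**4 - theta**3 + 3*theta**2 - 2*theta - 2) != 0.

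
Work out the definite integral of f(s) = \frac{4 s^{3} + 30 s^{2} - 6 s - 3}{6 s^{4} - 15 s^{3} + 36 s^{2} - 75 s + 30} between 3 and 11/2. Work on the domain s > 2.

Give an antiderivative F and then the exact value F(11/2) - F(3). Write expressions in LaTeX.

The denominator factors as 3 \left(s - 2\right) \left(2 s - 1\right) \left(s^{2} + 5\right); partial fractions split f into directly integrable pieces: - \frac{557 s - 1874}{567 \left(s^{2} + 5\right)} - \frac{16}{189 \left(2 s - 1\right)} + \frac{137}{81 \left(s - 2\right)}.
F(s) = \frac{137 \log{\left(s - 2 \right)}}{81} - \frac{8 \log{\left(s - \frac{1}{2} \right)}}{189} - \frac{557 \log{\left(s^{2} + 5 \right)}}{1134} + \frac{1874 \sqrt{5} \operatorname{atan}{\left(\frac{\sqrt{5} s}{5} \right)}}{2835} is an antiderivative of f.
Check: d/ds[\frac{137 \log{\left(s - 2 \right)}}{81} - \frac{8 \log{\left(s - \frac{1}{2} \right)}}{189} - \frac{557 \log{\left(s^{2} + 5 \right)}}{1134} + \frac{1874 \sqrt{5} \operatorname{atan}{\left(\frac{\sqrt{5} s}{5} \right)}}{2835}] = \frac{4 s^{3} + 30 s^{2} - 6 s - 3}{6 s^{4} - 15 s^{3} + 36 s^{2} - 75 s + 30} = f(s).
F(11/2) = - \frac{557 \log{\left(\frac{141}{4} \right)}}{1134} - \frac{8 \log{\left(5 \right)}}{189} + \frac{1874 \sqrt{5} \operatorname{atan}{\left(\frac{11 \sqrt{5}}{10} \right)}}{2835} + \frac{137 \log{\left(\frac{7}{2} \right)}}{81}; F(3) = - \frac{557 \log{\left(14 \right)}}{1134} - \frac{8 \log{\left(\frac{5}{2} \right)}}{189} + \frac{1874 \sqrt{5} \operatorname{atan}{\left(\frac{3 \sqrt{5}}{5} \right)}}{2835}.
Integral = F(11/2) - F(3) = - \frac{557 \log{\left(\frac{141}{4} \right)}}{1134} - \frac{1874 \sqrt{5} \operatorname{atan}{\left(\frac{3 \sqrt{5}}{5} \right)}}{2835} - \frac{8 \log{\left(5 \right)}}{189} + \frac{8 \log{\left(\frac{5}{2} \right)}}{189} + \frac{557 \log{\left(14 \right)}}{1134} + \frac{1874 \sqrt{5} \operatorname{atan}{\left(\frac{11 \sqrt{5}}{10} \right)}}{2835} + \frac{137 \log{\left(\frac{7}{2} \right)}}{81}.

Antiderivative: F(s) = \frac{137 \log{\left(s - 2 \right)}}{81} - \frac{8 \log{\left(s - \frac{1}{2} \right)}}{189} - \frac{557 \log{\left(s^{2} + 5 \right)}}{1134} + \frac{1874 \sqrt{5} \operatorname{atan}{\left(\frac{\sqrt{5} s}{5} \right)}}{2835}; value = - \frac{557 \log{\left(\frac{141}{4} \right)}}{1134} - \frac{1874 \sqrt{5} \operatorname{atan}{\left(\frac{3 \sqrt{5}}{5} \right)}}{2835} - \frac{8 \log{\left(5 \right)}}{189} + \frac{8 \log{\left(\frac{5}{2} \right)}}{189} + \frac{557 \log{\left(14 \right)}}{1134} + \frac{1874 \sqrt{5} \operatorname{atan}{\left(\frac{11 \sqrt{5}}{10} \right)}}{2835} + \frac{137 \log{\left(\frac{7}{2} \right)}}{81}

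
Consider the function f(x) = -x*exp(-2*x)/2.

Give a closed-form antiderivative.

f has the shape u'v + uv' for u = x/4 + 1/8 and v = exp(-2*x) — it is the derivative of the product u*v.
Check: d/dx[x*exp(-2*x)/4 + exp(-2*x)/8] = -x*exp(-2*x)/2 = f(x).

An antiderivative is F(x) = x*exp(-2*x)/4 + exp(-2*x)/8.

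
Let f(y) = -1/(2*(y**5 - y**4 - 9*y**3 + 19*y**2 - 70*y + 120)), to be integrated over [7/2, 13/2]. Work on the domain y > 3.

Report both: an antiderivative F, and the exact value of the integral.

Factor the denominator (2*(y - 3)*(y - 2)*(y + 4)*(y**2 + 5)) and decompose: f = -(19*y + 29)/(5292*(y**2 + 5)) - 1/(1764*(y + 4)) + 1/(108*(y - 2)) - 1/(196*(y - 3)); each piece integrates to a log, atan, or power term.
F(y) = -log(y - 3)/196 + log(y - 2)/108 - log(y + 4)/1764 - 19*log(y**2 + 5)/10584 - 29*sqrt(5)*atan(sqrt(5)*y/5)/26460 is an antiderivative of f.
Check: d/dy[-log(y - 3)/196 + log(y - 2)/108 - log(y + 4)/1764 - 19*log(y**2 + 5)/10584 - 29*sqrt(5)*atan(sqrt(5)*y/5)/26460] = -1/(2*y**5 - 2*y**4 - 18*y**3 + 38*y**2 - 140*y + 240), which equals f(y).
F(13/2) = -19*log(189/4)/10584 - log(7/2)/196 - 29*sqrt(5)*atan(13*sqrt(5)/10)/26460 - log(21/2)/1764 + log(9/2)/108; F(7/2) = -19*log(69/4)/10584 - 29*sqrt(5)*atan(7*sqrt(5)/10)/26460 - log(15/2)/1764 + log(2)/196 + log(3/2)/108.
Integral = F(13/2) - F(7/2) = -19*log(189/4)/10584 - log(7/2)/196 - log(3/2)/108 - log(2)/196 - 29*sqrt(5)*atan(13*sqrt(5)/10)/26460 - log(21/2)/1764 + log(15/2)/1764 + 29*sqrt(5)*atan(7*sqrt(5)/10)/26460 + 19*log(69/4)/10584 + log(9/2)/108.

Antiderivative: F(y) = -log(y - 3)/196 + log(y - 2)/108 - log(y + 4)/1764 - 19*log(y**2 + 5)/10584 - 29*sqrt(5)*atan(sqrt(5)*y/5)/26460; value = -19*log(189/4)/10584 - log(7/2)/196 - log(3/2)/108 - log(2)/196 - 29*sqrt(5)*atan(13*sqrt(5)/10)/26460 - log(21/2)/1764 + log(15/2)/1764 + 29*sqrt(5)*atan(7*sqrt(5)/10)/26460 + 19*log(69/4)/10584 + log(9/2)/108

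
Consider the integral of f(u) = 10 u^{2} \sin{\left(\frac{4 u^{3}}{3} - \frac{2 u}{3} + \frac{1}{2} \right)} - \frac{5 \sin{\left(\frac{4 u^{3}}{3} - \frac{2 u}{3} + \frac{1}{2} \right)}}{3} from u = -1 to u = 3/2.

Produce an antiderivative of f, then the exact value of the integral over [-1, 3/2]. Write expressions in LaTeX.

Antiderivative: F(u) = - \frac{5 \cos{\left(\frac{4 u^{3}}{3} - \frac{2 u}{3} + \frac{1}{2} \right)}}{2}; value = - \frac{5 \cos{\left(4 \right)}}{2} + \frac{5 \cos{\left(\frac{1}{6} \right)}}{2}

f matches the chain-rule pattern g'(h)*h' with inner function h(u) = \frac{4 u^{3}}{3} - \frac{2 u}{3} + \frac{1}{2}; substituting w = h(u) collapses the integral.
F(u) = - \frac{5 \cos{\left(\frac{4 u^{3}}{3} - \frac{2 u}{3} + \frac{1}{2} \right)}}{2} is an antiderivative of f.
Check: d/du[- \frac{5 \cos{\left(\frac{4 u^{3}}{3} - \frac{2 u}{3} + \frac{1}{2} \right)}}{2}] = 10 u^{2} \sin{\left(\frac{4 u^{3}}{3} - \frac{2 u}{3} + \frac{1}{2} \right)} - \frac{5 \sin{\left(\frac{4 u^{3}}{3} - \frac{2 u}{3} + \frac{1}{2} \right)}}{3} = f(u).
F(3/2) = - \frac{5 \cos{\left(4 \right)}}{2}; F(-1) = - \frac{5 \cos{\left(\frac{1}{6} \right)}}{2}.
Integral = F(3/2) - F(-1) = - \frac{5 \cos{\left(4 \right)}}{2} + \frac{5 \cos{\left(\frac{1}{6} \right)}}{2}.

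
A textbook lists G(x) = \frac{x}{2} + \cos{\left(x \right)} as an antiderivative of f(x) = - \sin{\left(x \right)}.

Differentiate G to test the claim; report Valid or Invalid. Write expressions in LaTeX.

Invalid: d/dx[G] - f = \frac{1}{2}, which is not 0.

d/dx[G] = \frac{1}{2} - \sin{\left(x \right)}
d/dx[G] - f(x) = \frac{1}{2} != 0.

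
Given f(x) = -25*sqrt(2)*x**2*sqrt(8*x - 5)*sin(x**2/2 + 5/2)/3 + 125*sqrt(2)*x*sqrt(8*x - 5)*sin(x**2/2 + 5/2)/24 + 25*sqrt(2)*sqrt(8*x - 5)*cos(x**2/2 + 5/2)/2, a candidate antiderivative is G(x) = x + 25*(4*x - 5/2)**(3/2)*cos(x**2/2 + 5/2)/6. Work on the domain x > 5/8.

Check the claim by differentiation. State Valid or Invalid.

Invalid: d/dx[G] - f = -50*x**2*sqrt(4*x - 5/2)*sin(x**2/2 + 5/2)/3 + 25*sqrt(2)*x**2*sqrt(8*x - 5)*sin(x**2/2 + 5/2)/3 + 125*x*sqrt(4*x - 5/2)*sin(x**2/2 + 5/2)/12 - 125*sqrt(2)*x*sqrt(8*x - 5)*sin(x**2/2 + 5/2)/24 + 25*sqrt(4*x - 5/2)*cos(x**2/2 + 5/2) - 25*sqrt(2)*sqrt(8*x - 5)*cos(x**2/2 + 5/2)/2 + 1, which is not 0.

d/dx[G] = -25*sqrt(2)*x**2*sqrt(8*x - 5)*sin(x**2/2 + 5/2)/3 + 125*sqrt(2)*x*sqrt(8*x - 5)*sin(x**2/2 + 5/2)/24 + 25*sqrt(2)*sqrt(8*x - 5)*cos(x**2/2 + 5/2)/2 + 1
d/dx[G] - f(x) = -50*x**2*sqrt(4*x - 5/2)*sin(x**2/2 + 5/2)/3 + 25*sqrt(2)*x**2*sqrt(8*x - 5)*sin(x**2/2 + 5/2)/3 + 125*x*sqrt(4*x - 5/2)*sin(x**2/2 + 5/2)/12 - 125*sqrt(2)*x*sqrt(8*x - 5)*sin(x**2/2 + 5/2)/24 + 25*sqrt(4*x - 5/2)*cos(x**2/2 + 5/2) - 25*sqrt(2)*sqrt(8*x - 5)*cos(x**2/2 + 5/2)/2 + 1 != 0.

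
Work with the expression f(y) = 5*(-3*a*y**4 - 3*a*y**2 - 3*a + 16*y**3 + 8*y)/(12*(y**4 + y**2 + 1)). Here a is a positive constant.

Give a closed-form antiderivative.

An antiderivative is F(y) = -5*(3*a*y - 4*log(y**4 + y**2 + 1))/12.

Since d/dy undoes antidifferentiation here, F'(y) = f(y) is required of F(y).
Check: d/dy[-5*(3*a*y - 4*log(y**4 + y**2 + 1))/12] = (-15*a*y**4 - 15*a*y**2 - 15*a + 80*y**3 + 40*y)/(12*y**4 + 12*y**2 + 12), which equals f(y).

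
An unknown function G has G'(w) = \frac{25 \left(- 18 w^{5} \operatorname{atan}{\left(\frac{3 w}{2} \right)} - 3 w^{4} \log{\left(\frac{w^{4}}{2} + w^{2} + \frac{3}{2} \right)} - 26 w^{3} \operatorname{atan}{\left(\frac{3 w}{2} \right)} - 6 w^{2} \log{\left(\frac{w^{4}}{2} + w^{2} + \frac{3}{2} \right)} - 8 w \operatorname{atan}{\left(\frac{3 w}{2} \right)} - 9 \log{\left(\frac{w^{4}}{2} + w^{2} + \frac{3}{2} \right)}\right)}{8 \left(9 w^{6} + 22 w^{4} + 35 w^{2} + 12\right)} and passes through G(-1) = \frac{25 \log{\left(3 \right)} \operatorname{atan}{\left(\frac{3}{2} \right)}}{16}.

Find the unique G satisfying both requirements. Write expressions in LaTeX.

G(w) = - \frac{25 \log{\left(\frac{w^{4}}{2} + w^{2} + \frac{3}{2} \right)} \operatorname{atan}{\left(\frac{3 w}{2} \right)}}{16}

Recognize the product-rule pattern: G'(w) = u'v + uv' with u = - \frac{25 \operatorname{atan}{\left(\frac{3 w}{2} \right)}}{16}, v = \log{\left(\frac{w^{4}}{2} + w^{2} + \frac{3}{2} \right)}, so integration by parts undoes it.
A general antiderivative is - \frac{25 \log{\left(\frac{w^{4}}{2} + w^{2} + \frac{3}{2} \right)} \operatorname{atan}{\left(\frac{3 w}{2} \right)}}{16} + C.
The condition gives C = \frac{25 \log{\left(3 \right)} \operatorname{atan}{\left(\frac{3}{2} \right)}}{16} - (\frac{25 \log{\left(3 \right)} \operatorname{atan}{\left(\frac{3}{2} \right)}}{16}) = 0.
So G(w) = - \frac{25 \log{\left(\frac{w^{4}}{2} + w^{2} + \frac{3}{2} \right)} \operatorname{atan}{\left(\frac{3 w}{2} \right)}}{16}.
Check: d/dw[- \frac{25 \log{\left(\frac{w^{4}}{2} + w^{2} + \frac{3}{2} \right)} \operatorname{atan}{\left(\frac{3 w}{2} \right)}}{16}] = \frac{- 450 w^{5} \operatorname{atan}{\left(\frac{3 w}{2} \right)} - 75 w^{4} \log{\left(\frac{w^{4}}{2} + w^{2} + \frac{3}{2} \right)} - 650 w^{3} \operatorname{atan}{\left(\frac{3 w}{2} \right)} - 150 w^{2} \log{\left(\frac{w^{4}}{2} + w^{2} + \frac{3}{2} \right)} - 200 w \operatorname{atan}{\left(\frac{3 w}{2} \right)} - 225 \log{\left(\frac{w^{4}}{2} + w^{2} + \frac{3}{2} \right)}}{72 w^{6} + 176 w^{4} + 280 w^{2} + 96}, which equals G'(w).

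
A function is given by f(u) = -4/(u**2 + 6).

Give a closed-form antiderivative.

A candidate is checked by its d/du: the result must match f(u).
Check: d/du[-2*sqrt(6)*atan(sqrt(6)*u/6)/3] = -4/(u**2 + 6) = f(u).

An antiderivative is F(u) = -2*sqrt(6)*atan(sqrt(6)*u/6)/3.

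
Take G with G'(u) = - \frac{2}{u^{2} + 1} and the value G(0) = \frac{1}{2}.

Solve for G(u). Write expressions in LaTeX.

Differentiate the proposed G(u) back; it has to land on the given G'(u).
A general antiderivative is - 2 \operatorname{atan}{\left(u \right)} + C.
The condition gives C = \frac{1}{2} - (0) = \frac{1}{2}.
So G(u) = \frac{1}{2} - 2 \operatorname{atan}{\left(u \right)}.
Check: d/du[\frac{1}{2} - 2 \operatorname{atan}{\left(u \right)}] = - \frac{2}{u^{2} + 1} = G'(u).

G(u) = \frac{1}{2} - 2 \operatorname{atan}{\left(u \right)}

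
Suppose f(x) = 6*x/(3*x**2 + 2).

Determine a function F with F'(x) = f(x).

The substitution u = 3*x**2/2 + 1 works: f is exactly (dF/du)*(du/dx) for that inner function.
Check: d/dx[log(3*x**2/2 + 1)] = 6*x/(3*x**2 + 2) = f(x).

An antiderivative is F(x) = log(3*x**2/2 + 1).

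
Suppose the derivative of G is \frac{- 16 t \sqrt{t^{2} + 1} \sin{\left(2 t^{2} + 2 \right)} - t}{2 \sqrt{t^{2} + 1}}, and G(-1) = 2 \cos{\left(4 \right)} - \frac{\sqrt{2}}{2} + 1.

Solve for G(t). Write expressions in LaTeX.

Differentiate the proposed G(t) back; it has to land on the given G'(t).
A general antiderivative is - \frac{\sqrt{t^{2} + 1}}{2} + 2 \cos{\left(2 t^{2} + 2 \right)} + C.
The condition gives C = 2 \cos{\left(4 \right)} - \frac{\sqrt{2}}{2} + 1 - (2 \cos{\left(4 \right)} - \frac{\sqrt{2}}{2}) = 1.
So G(t) = - \frac{\sqrt{t^{2} + 1}}{2} + 2 \cos{\left(2 t^{2} + 2 \right)} + 1.
Check: d/dt[- \frac{\sqrt{t^{2} + 1}}{2} + 2 \cos{\left(2 t^{2} + 2 \right)} + 1] = \frac{- 16 t \sqrt{t^{2} + 1} \sin{\left(2 t^{2} + 2 \right)} - t}{2 \sqrt{t^{2} + 1}} = G'(t).

G(t) = - \frac{\sqrt{t^{2} + 1}}{2} + 2 \cos{\left(2 t^{2} + 2 \right)} + 1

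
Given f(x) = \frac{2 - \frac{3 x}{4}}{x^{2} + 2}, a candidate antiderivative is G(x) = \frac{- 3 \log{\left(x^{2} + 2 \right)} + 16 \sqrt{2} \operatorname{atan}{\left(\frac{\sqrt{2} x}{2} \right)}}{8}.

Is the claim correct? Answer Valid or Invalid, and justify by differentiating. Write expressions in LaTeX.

Invalid: d/dx[G] - f = \frac{2}{x^{2} + 2}, which is not 0.

d/dx[G] = \frac{16 - 3 x}{4 x^{2} + 8}
d/dx[G] - f(x) = \frac{2}{x^{2} + 2} != 0.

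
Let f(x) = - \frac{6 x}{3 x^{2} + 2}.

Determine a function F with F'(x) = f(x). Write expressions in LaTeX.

The substitution u = \frac{x^{2}}{2} + \frac{1}{3} works: f is exactly (dF/du)*(du/dx) for that inner function.
Check: d/dx[- \log{\left(3 x^{2} + 2 \right)}] = - \frac{6 x}{3 x^{2} + 2} = f(x).

An antiderivative is F(x) = - \log{\left(3 x^{2} + 2 \right)}.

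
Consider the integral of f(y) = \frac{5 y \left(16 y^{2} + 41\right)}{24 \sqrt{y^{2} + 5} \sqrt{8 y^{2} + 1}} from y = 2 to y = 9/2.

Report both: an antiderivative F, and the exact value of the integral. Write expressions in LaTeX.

f has the shape u'v + uv' for u = \frac{5 \sqrt{4 y^{2} + \frac{1}{2}}}{12} and v = \sqrt{\frac{y^{2}}{2} + \frac{5}{2}} — it is the derivative of the product u*v.
F(y) = \frac{5 \sqrt{\frac{y^{2}}{2} + \frac{5}{2}} \sqrt{4 y^{2} + \frac{1}{2}}}{12} is an antiderivative of f.
Check: d/dy[\frac{5 \sqrt{\frac{y^{2}}{2} + \frac{5}{2}} \sqrt{4 y^{2} + \frac{1}{2}}}{12}] = \frac{80 y^{3} + 205 y}{24 \sqrt{y^{2} + 5} \sqrt{8 y^{2} + 1}}, which equals f(y).
F(9/2) = \frac{5 \sqrt{16463}}{48}; F(2) = \frac{5 \sqrt{33}}{8}.
Integral = F(9/2) - F(2) = - \frac{5 \sqrt{33}}{8} + \frac{5 \sqrt{16463}}{48}.

Antiderivative: F(y) = \frac{5 \sqrt{\frac{y^{2}}{2} + \frac{5}{2}} \sqrt{4 y^{2} + \frac{1}{2}}}{12}; value = - \frac{5 \sqrt{33}}{8} + \frac{5 \sqrt{16463}}{48}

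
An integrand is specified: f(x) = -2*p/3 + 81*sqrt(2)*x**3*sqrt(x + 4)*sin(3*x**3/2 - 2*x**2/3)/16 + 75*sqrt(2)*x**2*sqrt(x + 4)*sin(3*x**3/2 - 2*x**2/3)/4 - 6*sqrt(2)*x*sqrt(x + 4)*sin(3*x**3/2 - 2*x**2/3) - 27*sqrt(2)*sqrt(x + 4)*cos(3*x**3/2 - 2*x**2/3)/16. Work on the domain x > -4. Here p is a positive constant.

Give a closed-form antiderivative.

An antiderivative is F(x) = sqrt(2)*(-8*sqrt(2)*p*x - 27*x*sqrt(x + 4)*cos(3*x**3/2 - 2*x**2/3) - 108*sqrt(x + 4)*cos(3*x**3/2 - 2*x**2/3))/24.

Integrate term by term and add the pieces.
Check: d/dx[sqrt(2)*(-8*sqrt(2)*p*x - 27*x*sqrt(x + 4)*cos(3*x**3/2 - 2*x**2/3) - 108*sqrt(x + 4)*cos(3*x**3/2 - 2*x**2/3))/24] = (-32*p*sqrt(x + 4) + 243*sqrt(2)*x**4*sin(3*x**3/2 - 2*x**2/3) + 1872*sqrt(2)*x**3*sin(3*x**3/2 - 2*x**2/3) + 3312*sqrt(2)*x**2*sin(3*x**3/2 - 2*x**2/3) - 1152*sqrt(2)*x*sin(3*x**3/2 - 2*x**2/3) - 81*sqrt(2)*x*cos(3*x**3/2 - 2*x**2/3) - 324*sqrt(2)*cos(3*x**3/2 - 2*x**2/3))/(48*sqrt(x + 4)), which equals f(x).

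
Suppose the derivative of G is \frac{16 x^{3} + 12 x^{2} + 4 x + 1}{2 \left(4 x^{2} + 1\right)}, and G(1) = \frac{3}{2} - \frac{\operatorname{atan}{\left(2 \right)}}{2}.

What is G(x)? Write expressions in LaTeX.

G(x) = \frac{2 x^{2} + 3 x - \operatorname{atan}{\left(2 x \right)} - 2}{2}

For G(x) to be correct, d/dx[G] must agree with the stated G'(x) identically.
A general antiderivative is x^{2} + \frac{3 x}{2} - \frac{\operatorname{atan}{\left(2 x \right)}}{2} - \frac{3}{2} + C.
The condition gives C = \frac{3}{2} - \frac{\operatorname{atan}{\left(2 \right)}}{2} - (1 - \frac{\operatorname{atan}{\left(2 \right)}}{2}) = \frac{1}{2}.
So G(x) = \frac{2 x^{2} + 3 x - \operatorname{atan}{\left(2 x \right)} - 2}{2}.
Check: d/dx[\frac{2 x^{2} + 3 x - \operatorname{atan}{\left(2 x \right)} - 2}{2}] = \frac{16 x^{3} + 12 x^{2} + 4 x + 1}{8 x^{2} + 2}, which equals G'(x).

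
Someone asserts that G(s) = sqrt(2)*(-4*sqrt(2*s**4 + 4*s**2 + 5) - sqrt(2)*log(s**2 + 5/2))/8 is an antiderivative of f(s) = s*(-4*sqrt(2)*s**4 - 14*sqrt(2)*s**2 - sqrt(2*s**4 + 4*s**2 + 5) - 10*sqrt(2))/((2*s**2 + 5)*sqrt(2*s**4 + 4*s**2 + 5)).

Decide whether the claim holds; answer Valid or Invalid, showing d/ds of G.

Valid. The derivative of G reproduces f.

d/ds[G] = (-4*sqrt(2)*s**5 - 14*sqrt(2)*s**3 - s*sqrt(2*s**4 + 4*s**2 + 5) - 10*sqrt(2)*s)/(2*s**2*sqrt(2*s**4 + 4*s**2 + 5) + 5*sqrt(2*s**4 + 4*s**2 + 5))
This equals f(s) exactly, so the claim holds.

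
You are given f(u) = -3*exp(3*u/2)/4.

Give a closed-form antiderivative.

An antiderivative is F(u) = -exp(3*u/2)/2.

For F(u) to be correct the identity F'(u) - f(u) = 0 must hold.
Check: d/du[-exp(3*u/2)/2] = -3*exp(3*u/2)/4 = f(u).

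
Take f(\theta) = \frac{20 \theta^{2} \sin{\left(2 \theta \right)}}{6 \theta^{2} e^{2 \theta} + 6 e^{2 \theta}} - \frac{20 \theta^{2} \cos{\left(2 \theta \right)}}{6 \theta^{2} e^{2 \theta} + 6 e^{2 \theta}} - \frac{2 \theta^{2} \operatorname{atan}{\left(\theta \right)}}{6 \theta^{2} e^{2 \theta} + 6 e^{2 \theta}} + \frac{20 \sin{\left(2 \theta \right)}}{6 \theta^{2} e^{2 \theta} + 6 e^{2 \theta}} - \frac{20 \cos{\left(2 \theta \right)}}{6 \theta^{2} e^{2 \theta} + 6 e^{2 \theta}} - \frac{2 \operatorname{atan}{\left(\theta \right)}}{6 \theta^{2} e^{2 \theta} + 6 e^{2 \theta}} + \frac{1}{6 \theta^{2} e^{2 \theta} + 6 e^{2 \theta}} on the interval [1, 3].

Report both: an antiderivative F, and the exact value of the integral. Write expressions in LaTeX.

f has the shape u'v + uv' for u = - \frac{5 \sin{\left(2 \theta \right)}}{3} + \frac{\operatorname{atan}{\left(\theta \right)}}{6} and v = e^{- 2 \theta} — it is the derivative of the product u*v.
F(\theta) = \frac{\left(- 10 \sin{\left(2 \theta \right)} + \operatorname{atan}{\left(\theta \right)}\right) e^{- 2 \theta}}{6} is an antiderivative of f.
Check: d/d\theta[\frac{\left(- 10 \sin{\left(2 \theta \right)} + \operatorname{atan}{\left(\theta \right)}\right) e^{- 2 \theta}}{6}] = \frac{20 \theta^{2} \sin{\left(2 \theta \right)} - 20 \theta^{2} \cos{\left(2 \theta \right)} - 2 \theta^{2} \operatorname{atan}{\left(\theta \right)} + 20 \sin{\left(2 \theta \right)} - 20 \cos{\left(2 \theta \right)} - 2 \operatorname{atan}{\left(\theta \right)} + 1}{6 \theta^{2} e^{2 \theta} + 6 e^{2 \theta}}, which equals f(\theta).
F(3) = \frac{\operatorname{atan}{\left(3 \right)}}{6 e^{6}} - \frac{5 \sin{\left(6 \right)}}{3 e^{6}}; F(1) = - \frac{5 \sin{\left(2 \right)}}{3 e^{2}} + \frac{\pi}{24 e^{2}}.
Integral = F(3) - F(1) = - \frac{\pi}{24 e^{2}} + \frac{\operatorname{atan}{\left(3 \right)}}{6 e^{6}} - \frac{5 \sin{\left(6 \right)}}{3 e^{6}} + \frac{5 \sin{\left(2 \right)}}{3 e^{2}}.

Antiderivative: F(\theta) = \frac{\left(- 10 \sin{\left(2 \theta \right)} + \operatorname{atan}{\left(\theta \right)}\right) e^{- 2 \theta}}{6}; value = - \frac{\pi}{24 e^{2}} + \frac{\operatorname{atan}{\left(3 \right)}}{6 e^{6}} - \frac{5 \sin{\left(6 \right)}}{3 e^{6}} + \frac{5 \sin{\left(2 \right)}}{3 e^{2}}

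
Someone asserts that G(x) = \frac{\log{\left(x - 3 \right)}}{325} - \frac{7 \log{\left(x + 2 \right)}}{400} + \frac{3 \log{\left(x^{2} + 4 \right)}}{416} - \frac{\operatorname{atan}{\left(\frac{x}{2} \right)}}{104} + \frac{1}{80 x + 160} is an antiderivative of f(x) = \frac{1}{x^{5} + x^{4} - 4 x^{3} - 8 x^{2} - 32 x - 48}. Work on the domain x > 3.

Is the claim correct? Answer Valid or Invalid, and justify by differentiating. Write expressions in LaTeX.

d/dx[G] = \frac{x^{3} - 3 x^{2} + 4 x + 68}{80 x^{5} + 80 x^{4} - 320 x^{3} - 640 x^{2} - 2560 x - 3840}
d/dx[G] - f(x) = \frac{1}{80 x^{2} + 320 x + 320} != 0.

Invalid: d/dx[G] - f = \frac{1}{80 x^{2} + 320 x + 320}, which is not 0.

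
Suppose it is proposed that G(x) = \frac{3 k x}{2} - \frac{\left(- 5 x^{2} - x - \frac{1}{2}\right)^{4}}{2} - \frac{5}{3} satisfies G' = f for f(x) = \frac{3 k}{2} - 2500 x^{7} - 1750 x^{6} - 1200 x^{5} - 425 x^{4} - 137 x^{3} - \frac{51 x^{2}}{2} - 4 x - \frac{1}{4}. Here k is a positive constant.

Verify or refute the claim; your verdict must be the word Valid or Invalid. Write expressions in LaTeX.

d/dx[G] = \frac{3 k}{2} - 2500 x^{7} - 1750 x^{6} - 1200 x^{5} - 425 x^{4} - 137 x^{3} - \frac{51 x^{2}}{2} - 4 x - \frac{1}{4}
This equals f(x) exactly, so the claim holds.

Valid - differentiating G returns exactly f.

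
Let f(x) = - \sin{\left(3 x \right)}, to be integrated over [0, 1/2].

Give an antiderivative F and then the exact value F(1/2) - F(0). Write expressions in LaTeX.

For F(x) to be correct the identity F'(x) - f(x) = 0 must hold.
F(x) = \frac{\cos{\left(3 x \right)}}{3} is an antiderivative of f.
Check: d/dx[\frac{\cos{\left(3 x \right)}}{3}] = - \sin{\left(3 x \right)} = f(x).
F(1/2) = \frac{\cos{\left(\frac{3}{2} \right)}}{3}; F(0) = \frac{1}{3}.
Integral = F(1/2) - F(0) = - \frac{1}{3} + \frac{\cos{\left(\frac{3}{2} \right)}}{3}.

Antiderivative: F(x) = \frac{\cos{\left(3 x \right)}}{3}; value = - \frac{1}{3} + \frac{\cos{\left(\frac{3}{2} \right)}}{3}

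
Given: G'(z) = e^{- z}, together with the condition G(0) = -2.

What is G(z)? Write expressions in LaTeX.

G(z) = \left(- e^{z} - 1\right) e^{- z}

Check a candidate G(z) by differentiating: d/dz[G] must match the given G'(z).
A general antiderivative is - e^{- z} + C.
The condition gives C = -2 - (-1) = -1.
So G(z) = \left(- e^{z} - 1\right) e^{- z}.
Check: d/dz[\left(- e^{z} - 1\right) e^{- z}] = e^{- z} = G'(z).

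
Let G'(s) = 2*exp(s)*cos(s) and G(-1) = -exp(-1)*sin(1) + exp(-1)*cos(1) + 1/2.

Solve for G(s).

Differentiate the proposed G(s) back; it has to land on the given G'(s).
A general antiderivative is exp(s)*sin(s) + exp(s)*cos(s) + C.
The condition gives C = -exp(-1)*sin(1) + exp(-1)*cos(1) + 1/2 - (-exp(-1)*sin(1) + exp(-1)*cos(1)) = 1/2.
So G(s) = (2*exp(s)*sin(s) + 2*exp(s)*cos(s) + 1)/2.
Check: d/ds[(2*exp(s)*sin(s) + 2*exp(s)*cos(s) + 1)/2] = 2*exp(s)*cos(s) = G'(s).

G(s) = (2*exp(s)*sin(s) + 2*exp(s)*cos(s) + 1)/2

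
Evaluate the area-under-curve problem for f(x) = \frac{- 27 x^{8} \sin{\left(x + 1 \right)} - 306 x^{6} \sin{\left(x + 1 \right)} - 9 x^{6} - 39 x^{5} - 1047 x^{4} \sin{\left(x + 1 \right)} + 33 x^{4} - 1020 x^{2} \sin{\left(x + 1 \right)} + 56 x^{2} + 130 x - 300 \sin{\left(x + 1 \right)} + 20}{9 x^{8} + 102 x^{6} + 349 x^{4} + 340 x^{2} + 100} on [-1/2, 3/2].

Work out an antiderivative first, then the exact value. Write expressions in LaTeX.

A first test for any F(x): its x-derivative must equal f(x) identically.
F(x) = \frac{x}{x^{2} + 5} + 3 \cos{\left(x + 1 \right)} - \frac{1}{3 x^{2} + 2} + \frac{5}{2 x^{2} + 10} is an antiderivative of f.
Check: d/dx[\frac{x}{x^{2} + 5} + 3 \cos{\left(x + 1 \right)} - \frac{1}{3 x^{2} + 2} + \frac{5}{2 x^{2} + 10}] = \frac{- 27 x^{8} \sin{\left(x + 1 \right)} - 306 x^{6} \sin{\left(x + 1 \right)} - 9 x^{6} - 39 x^{5} - 1047 x^{4} \sin{\left(x + 1 \right)} + 33 x^{4} - 1020 x^{2} \sin{\left(x + 1 \right)} + 56 x^{2} + 130 x - 300 \sin{\left(x + 1 \right)} + 20}{9 x^{8} + 102 x^{6} + 349 x^{4} + 340 x^{2} + 100} = f(x).
F(3/2) = 3 \cos{\left(\frac{5}{2} \right)} + \frac{444}{1015}; F(-1/2) = \frac{4}{231} + 3 \cos{\left(\frac{1}{2} \right)}.
Integral = F(3/2) - F(-1/2) = - 3 \cos{\left(\frac{1}{2} \right)} + 3 \cos{\left(\frac{5}{2} \right)} + \frac{14072}{33495}.

Antiderivative: F(x) = \frac{x}{x^{2} + 5} + 3 \cos{\left(x + 1 \right)} - \frac{1}{3 x^{2} + 2} + \frac{5}{2 x^{2} + 10}; value = - 3 \cos{\left(\frac{1}{2} \right)} + 3 \cos{\left(\frac{5}{2} \right)} + \frac{14072}{33495}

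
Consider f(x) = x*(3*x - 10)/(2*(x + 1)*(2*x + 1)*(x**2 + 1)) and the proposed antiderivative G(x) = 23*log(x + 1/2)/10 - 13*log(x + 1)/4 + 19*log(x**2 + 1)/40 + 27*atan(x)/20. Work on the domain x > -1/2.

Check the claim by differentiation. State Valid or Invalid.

Invalid: d/dx[G] - f = 27/(10*x**2 + 10), which is not 0.

d/dx[G] = (69*x**2 + 31*x + 27)/(20*x**4 + 30*x**3 + 30*x**2 + 30*x + 10)
d/dx[G] - f(x) = 27/(10*x**2 + 10) != 0.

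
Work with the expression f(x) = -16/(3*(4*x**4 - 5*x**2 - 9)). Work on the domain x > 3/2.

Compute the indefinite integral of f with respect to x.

Factor the denominator (3*(2*x - 3)*(2*x + 3)*(x**2 + 1)) and decompose: f = 16/(39*(x**2 + 1)) + 32/(117*(2*x + 3)) - 32/(117*(2*x - 3)); each piece integrates to a log, atan, or power term.
Check: d/dx[-16*log(x - 3/2)/117 + 16*log(x + 3/2)/117 + 16*atan(x)/39] = -16/(12*x**4 - 15*x**2 - 27), which equals f(x).

F(x) = -16*log(x - 3/2)/117 + 16*log(x + 3/2)/117 + 16*atan(x)/39 + C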